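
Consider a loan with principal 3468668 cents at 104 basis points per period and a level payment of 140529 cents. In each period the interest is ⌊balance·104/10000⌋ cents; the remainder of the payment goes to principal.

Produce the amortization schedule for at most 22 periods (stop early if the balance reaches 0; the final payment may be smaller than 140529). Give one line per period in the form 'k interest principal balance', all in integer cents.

1. interest=⌊3468668·104/10000⌋=36074; principal=140529-36074=104455; balance=3468668-104455=3364213
2. interest=⌊3364213·104/10000⌋=34987; principal=140529-34987=105542; balance=3364213-105542=3258671
3. interest=⌊3258671·104/10000⌋=33890; principal=140529-33890=106639; balance=3258671-106639=3152032
4. interest=⌊3152032·104/10000⌋=32781; principal=140529-32781=107748; balance=3152032-107748=3044284
5. interest=⌊3044284·104/10000⌋=31660; principal=140529-31660=108869; balance=3044284-108869=2935415
6. interest=⌊2935415·104/10000⌋=30528; principal=140529-30528=110001; balance=2935415-110001=2825414
7. interest=⌊2825414·104/10000⌋=29384; principal=140529-29384=111145; balance=2825414-111145=2714269
8. interest=⌊2714269·104/10000⌋=28228; principal=140529-28228=112301; balance=2714269-112301=2601968
9. interest=⌊2601968·104/10000⌋=27060; principal=140529-27060=113469; balance=2601968-113469=2488499
10. interest=⌊2488499·104/10000⌋=25880; principal=140529-25880=114649; balance=2488499-114649=2373850
11. interest=⌊2373850·104/10000⌋=24688; principal=140529-24688=115841; balance=2373850-115841=2258009
12. interest=⌊2258009·104/10000⌋=23483; principal=140529-23483=117046; balance=2258009-117046=2140963
13. interest=⌊2140963·104/10000⌋=22266; principal=140529-22266=118263; balance=2140963-118263=2022700
14. interest=⌊2022700·104/10000⌋=21036; principal=140529-21036=119493; balance=2022700-119493=1903207
15. interest=⌊1903207·104/10000⌋=19793; principal=140529-19793=120736; balance=1903207-120736=1782471
16. interest=⌊1782471·104/10000⌋=18537; principal=140529-18537=121992; balance=1782471-121992=1660479
17. interest=⌊1660479·104/10000⌋=17268; principal=140529-17268=123261; balance=1660479-123261=1537218
18. interest=⌊1537218·104/10000⌋=15987; principal=140529-15987=124542; balance=1537218-124542=1412676
19. interest=⌊1412676·104/10000⌋=14691; principal=140529-14691=125838; balance=1412676-125838=1286838
20. interest=⌊1286838·104/10000⌋=13383; principal=140529-13383=127146; balance=1286838-127146=1159692
21. interest=⌊1159692·104/10000⌋=12060; principal=140529-12060=128469; balance=1159692-128469=1031223
22. interest=⌊1031223·104/10000⌋=10724; principal=140529-10724=129805; balance=1031223-129805=901418

1 36074 104455 3364213
2 34987 105542 3258671
3 33890 106639 3152032
4 32781 107748 3044284
5 31660 108869 2935415
6 30528 110001 2825414
7 29384 111145 2714269
8 28228 112301 2601968
9 27060 113469 2488499
10 25880 114649 2373850
11 24688 115841 2258009
12 23483 117046 2140963
13 22266 118263 2022700
14 21036 119493 1903207
15 19793 120736 1782471
16 18537 121992 1660479
17 17268 123261 1537218
18 15987 124542 1412676
19 14691 125838 1286838
20 13383 127146 1159692
21 12060 128469 1031223
22 10724 129805 901418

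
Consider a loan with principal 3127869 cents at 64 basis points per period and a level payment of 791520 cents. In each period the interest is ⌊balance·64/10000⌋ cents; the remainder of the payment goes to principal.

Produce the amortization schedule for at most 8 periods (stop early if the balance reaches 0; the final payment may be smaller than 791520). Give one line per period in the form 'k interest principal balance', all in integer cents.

1 20018 771502 2356367
2 15080 776440 1579927
3 10111 781409 798518
4 5110 786410 12108
5 77 12108 0

1. interest=⌊3127869·64/10000⌋=20018; principal=791520-20018=771502; balance=3127869-771502=2356367
2. interest=⌊2356367·64/10000⌋=15080; principal=791520-15080=776440; balance=2356367-776440=1579927
3. interest=⌊1579927·64/10000⌋=10111; principal=791520-10111=781409; balance=1579927-781409=798518
4. interest=⌊798518·64/10000⌋=5110; principal=791520-5110=786410; balance=798518-786410=12108
5. interest=⌊12108·64/10000⌋=77; principal=min(791520-77,12108)=12108; balance=12108-12108=0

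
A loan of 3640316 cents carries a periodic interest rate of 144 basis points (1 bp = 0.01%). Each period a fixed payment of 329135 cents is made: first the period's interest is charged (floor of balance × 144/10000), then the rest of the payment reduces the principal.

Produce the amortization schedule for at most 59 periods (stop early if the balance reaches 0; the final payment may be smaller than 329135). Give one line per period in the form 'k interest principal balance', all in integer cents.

1 52420 276715 3363601
2 48435 280700 3082901
3 44393 284742 2798159
4 40293 288842 2509317
5 36134 293001 2216316
6 31914 297221 1919095
7 27634 301501 1617594
8 23293 305842 1311752
9 18889 310246 1001506
10 14421 314714 686792
11 9889 319246 367546
12 5292 323843 43703
13 629 43703 0

1. interest=⌊3640316·144/10000⌋=52420; principal=329135-52420=276715; balance=3640316-276715=3363601
2. interest=⌊3363601·144/10000⌋=48435; principal=329135-48435=280700; balance=3363601-280700=3082901
3. interest=⌊3082901·144/10000⌋=44393; principal=329135-44393=284742; balance=3082901-284742=2798159
4. interest=⌊2798159·144/10000⌋=40293; principal=329135-40293=288842; balance=2798159-288842=2509317
5. interest=⌊2509317·144/10000⌋=36134; principal=329135-36134=293001; balance=2509317-293001=2216316
6. interest=⌊2216316·144/10000⌋=31914; principal=329135-31914=297221; balance=2216316-297221=1919095
7. interest=⌊1919095·144/10000⌋=27634; principal=329135-27634=301501; balance=1919095-301501=1617594
8. interest=⌊1617594·144/10000⌋=23293; principal=329135-23293=305842; balance=1617594-305842=1311752
9. interest=⌊1311752·144/10000⌋=18889; principal=329135-18889=310246; balance=1311752-310246=1001506
10. interest=⌊1001506·144/10000⌋=14421; principal=329135-14421=314714; balance=1001506-314714=686792
11. interest=⌊686792·144/10000⌋=9889; principal=329135-9889=319246; balance=686792-319246=367546
12. interest=⌊367546·144/10000⌋=5292; principal=329135-5292=323843; balance=367546-323843=43703
13. interest=⌊43703·144/10000⌋=629; principal=min(329135-629,43703)=43703; balance=43703-43703=0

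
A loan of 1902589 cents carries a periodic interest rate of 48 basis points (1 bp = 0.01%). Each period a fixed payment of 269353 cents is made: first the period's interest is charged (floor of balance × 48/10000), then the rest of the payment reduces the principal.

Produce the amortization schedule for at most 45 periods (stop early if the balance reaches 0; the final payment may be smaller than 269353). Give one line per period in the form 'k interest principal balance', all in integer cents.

1. interest=⌊1902589·48/10000⌋=9132; principal=269353-9132=260221; balance=1902589-260221=1642368
2. interest=⌊1642368·48/10000⌋=7883; principal=269353-7883=261470; balance=1642368-261470=1380898
3. interest=⌊1380898·48/10000⌋=6628; principal=269353-6628=262725; balance=1380898-262725=1118173
4. interest=⌊1118173·48/10000⌋=5367; principal=269353-5367=263986; balance=1118173-263986=854187
5. interest=⌊854187·48/10000⌋=4100; principal=269353-4100=265253; balance=854187-265253=588934
6. interest=⌊588934·48/10000⌋=2826; principal=269353-2826=266527; balance=588934-266527=322407
7. interest=⌊322407·48/10000⌋=1547; principal=269353-1547=267806; balance=322407-267806=54601
8. interest=⌊54601·48/10000⌋=262; principal=min(269353-262,54601)=54601; balance=54601-54601=0

1 9132 260221 1642368
2 7883 261470 1380898
3 6628 262725 1118173
4 5367 263986 854187
5 4100 265253 588934
6 2826 266527 322407
7 1547 267806 54601
8 262 54601 0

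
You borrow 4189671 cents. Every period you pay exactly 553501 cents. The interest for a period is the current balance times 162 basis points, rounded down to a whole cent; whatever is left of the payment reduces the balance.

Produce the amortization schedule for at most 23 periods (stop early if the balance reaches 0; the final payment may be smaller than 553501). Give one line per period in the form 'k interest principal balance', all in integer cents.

1 67872 485629 3704042
2 60005 493496 3210546
3 52010 501491 2709055
4 43886 509615 2199440
5 35630 517871 1681569
6 27241 526260 1155309
7 18716 534785 620524
8 10052 543449 77075
9 1248 77075 0

1. interest=⌊4189671·162/10000⌋=67872; principal=553501-67872=485629; balance=4189671-485629=3704042
2. interest=⌊3704042·162/10000⌋=60005; principal=553501-60005=493496; balance=3704042-493496=3210546
3. interest=⌊3210546·162/10000⌋=52010; principal=553501-52010=501491; balance=3210546-501491=2709055
4. interest=⌊2709055·162/10000⌋=43886; principal=553501-43886=509615; balance=2709055-509615=2199440
5. interest=⌊2199440·162/10000⌋=35630; principal=553501-35630=517871; balance=2199440-517871=1681569
6. interest=⌊1681569·162/10000⌋=27241; principal=553501-27241=526260; balance=1681569-526260=1155309
7. interest=⌊1155309·162/10000⌋=18716; principal=553501-18716=534785; balance=1155309-534785=620524
8. interest=⌊620524·162/10000⌋=10052; principal=553501-10052=543449; balance=620524-543449=77075
9. interest=⌊77075·162/10000⌋=1248; principal=min(553501-1248,77075)=77075; balance=77075-77075=0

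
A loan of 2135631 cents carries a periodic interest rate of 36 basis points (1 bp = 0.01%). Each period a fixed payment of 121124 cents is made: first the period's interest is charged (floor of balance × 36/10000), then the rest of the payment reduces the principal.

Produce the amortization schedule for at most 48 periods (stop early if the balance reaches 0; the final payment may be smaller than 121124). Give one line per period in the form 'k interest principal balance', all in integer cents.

1. interest=⌊2135631·36/10000⌋=7688; principal=121124-7688=113436; balance=2135631-113436=2022195
2. interest=⌊2022195·36/10000⌋=7279; principal=121124-7279=113845; balance=2022195-113845=1908350
3. interest=⌊1908350·36/10000⌋=6870; principal=121124-6870=114254; balance=1908350-114254=1794096
4. interest=⌊1794096·36/10000⌋=6458; principal=121124-6458=114666; balance=1794096-114666=1679430
5. interest=⌊1679430·36/10000⌋=6045; principal=121124-6045=115079; balance=1679430-115079=1564351
6. interest=⌊1564351·36/10000⌋=5631; principal=121124-5631=115493; balance=1564351-115493=1448858
7. interest=⌊1448858·36/10000⌋=5215; principal=121124-5215=115909; balance=1448858-115909=1332949
8. interest=⌊1332949·36/10000⌋=4798; principal=121124-4798=116326; balance=1332949-116326=1216623
9. interest=⌊1216623·36/10000⌋=4379; principal=121124-4379=116745; balance=1216623-116745=1099878
10. interest=⌊1099878·36/10000⌋=3959; principal=121124-3959=117165; balance=1099878-117165=982713
11. interest=⌊982713·36/10000⌋=3537; principal=121124-3537=117587; balance=982713-117587=865126
12. interest=⌊865126·36/10000⌋=3114; principal=121124-3114=118010; balance=865126-118010=747116
13. interest=⌊747116·36/10000⌋=2689; principal=121124-2689=118435; balance=747116-118435=628681
14. interest=⌊628681·36/10000⌋=2263; principal=121124-2263=118861; balance=628681-118861=509820
15. interest=⌊509820·36/10000⌋=1835; principal=121124-1835=119289; balance=509820-119289=390531
16. interest=⌊390531·36/10000⌋=1405; principal=121124-1405=119719; balance=390531-119719=270812
17. interest=⌊270812·36/10000⌋=974; principal=121124-974=120150; balance=270812-120150=150662
18. interest=⌊150662·36/10000⌋=542; principal=121124-542=120582; balance=150662-120582=30080
19. interest=⌊30080·36/10000⌋=108; principal=min(121124-108,30080)=30080; balance=30080-30080=0

1 7688 113436 2022195
2 7279 113845 1908350
3 6870 114254 1794096
4 6458 114666 1679430
5 6045 115079 1564351
6 5631 115493 1448858
7 5215 115909 1332949
8 4798 116326 1216623
9 4379 116745 1099878
10 3959 117165 982713
11 3537 117587 865126
12 3114 118010 747116
13 2689 118435 628681
14 2263 118861 509820
15 1835 119289 390531
16 1405 119719 270812
17 974 120150 150662
18 542 120582 30080
19 108 30080 0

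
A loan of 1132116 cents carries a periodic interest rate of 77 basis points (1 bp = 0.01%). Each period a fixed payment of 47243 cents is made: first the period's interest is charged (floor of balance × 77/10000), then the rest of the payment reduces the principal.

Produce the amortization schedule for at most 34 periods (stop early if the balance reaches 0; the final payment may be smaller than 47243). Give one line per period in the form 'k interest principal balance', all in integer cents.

1. interest=⌊1132116·77/10000⌋=8717; principal=47243-8717=38526; balance=1132116-38526=1093590
2. interest=⌊1093590·77/10000⌋=8420; principal=47243-8420=38823; balance=1093590-38823=1054767
3. interest=⌊1054767·77/10000⌋=8121; principal=47243-8121=39122; balance=1054767-39122=1015645
4. interest=⌊1015645·77/10000⌋=7820; principal=47243-7820=39423; balance=1015645-39423=976222
5. interest=⌊976222·77/10000⌋=7516; principal=47243-7516=39727; balance=976222-39727=936495
6. interest=⌊936495·77/10000⌋=7211; principal=47243-7211=40032; balance=936495-40032=896463
7. interest=⌊896463·77/10000⌋=6902; principal=47243-6902=40341; balance=896463-40341=856122
8. interest=⌊856122·77/10000⌋=6592; principal=47243-6592=40651; balance=856122-40651=815471
9. interest=⌊815471·77/10000⌋=6279; principal=47243-6279=40964; balance=815471-40964=774507
10. interest=⌊774507·77/10000⌋=5963; principal=47243-5963=41280; balance=774507-41280=733227
11. interest=⌊733227·77/10000⌋=5645; principal=47243-5645=41598; balance=733227-41598=691629
12. interest=⌊691629·77/10000⌋=5325; principal=47243-5325=41918; balance=691629-41918=649711
13. interest=⌊649711·77/10000⌋=5002; principal=47243-5002=42241; balance=649711-42241=607470
14. interest=⌊607470·77/10000⌋=4677; principal=47243-4677=42566; balance=607470-42566=564904
15. interest=⌊564904·77/10000⌋=4349; principal=47243-4349=42894; balance=564904-42894=522010
16. interest=⌊522010·77/10000⌋=4019; principal=47243-4019=43224; balance=522010-43224=478786
17. interest=⌊478786·77/10000⌋=3686; principal=47243-3686=43557; balance=478786-43557=435229
18. interest=⌊435229·77/10000⌋=3351; principal=47243-3351=43892; balance=435229-43892=391337
19. interest=⌊391337·77/10000⌋=3013; principal=47243-3013=44230; balance=391337-44230=347107
20. interest=⌊347107·77/10000⌋=2672; principal=47243-2672=44571; balance=347107-44571=302536
21. interest=⌊302536·77/10000⌋=2329; principal=47243-2329=44914; balance=302536-44914=257622
22. interest=⌊257622·77/10000⌋=1983; principal=47243-1983=45260; balance=257622-45260=212362
23. interest=⌊212362·77/10000⌋=1635; principal=47243-1635=45608; balance=212362-45608=166754
24. interest=⌊166754·77/10000⌋=1284; principal=47243-1284=45959; balance=166754-45959=120795
25. interest=⌊120795·77/10000⌋=930; principal=47243-930=46313; balance=120795-46313=74482
26. interest=⌊74482·77/10000⌋=573; principal=47243-573=46670; balance=74482-46670=27812
27. interest=⌊27812·77/10000⌋=214; principal=min(47243-214,27812)=27812; balance=27812-27812=0

1 8717 38526 1093590
2 8420 38823 1054767
3 8121 39122 1015645
4 7820 39423 976222
5 7516 39727 936495
6 7211 40032 896463
7 6902 40341 856122
8 6592 40651 815471
9 6279 40964 774507
10 5963 41280 733227
11 5645 41598 691629
12 5325 41918 649711
13 5002 42241 607470
14 4677 42566 564904
15 4349 42894 522010
16 4019 43224 478786
17 3686 43557 435229
18 3351 43892 391337
19 3013 44230 347107
20 2672 44571 302536
21 2329 44914 257622
22 1983 45260 212362
23 1635 45608 166754
24 1284 45959 120795
25 930 46313 74482
26 573 46670 27812
27 214 27812 0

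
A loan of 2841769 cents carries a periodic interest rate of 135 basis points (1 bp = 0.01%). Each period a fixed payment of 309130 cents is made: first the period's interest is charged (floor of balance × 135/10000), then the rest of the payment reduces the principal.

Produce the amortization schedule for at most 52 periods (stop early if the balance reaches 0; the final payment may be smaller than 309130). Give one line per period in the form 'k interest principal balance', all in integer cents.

1. interest=⌊2841769·135/10000⌋=38363; principal=309130-38363=270767; balance=2841769-270767=2571002
2. interest=⌊2571002·135/10000⌋=34708; principal=309130-34708=274422; balance=2571002-274422=2296580
3. interest=⌊2296580·135/10000⌋=31003; principal=309130-31003=278127; balance=2296580-278127=2018453
4. interest=⌊2018453·135/10000⌋=27249; principal=309130-27249=281881; balance=2018453-281881=1736572
5. interest=⌊1736572·135/10000⌋=23443; principal=309130-23443=285687; balance=1736572-285687=1450885
6. interest=⌊1450885·135/10000⌋=19586; principal=309130-19586=289544; balance=1450885-289544=1161341
7. interest=⌊1161341·135/10000⌋=15678; principal=309130-15678=293452; balance=1161341-293452=867889
8. interest=⌊867889·135/10000⌋=11716; principal=309130-11716=297414; balance=867889-297414=570475
9. interest=⌊570475·135/10000⌋=7701; principal=309130-7701=301429; balance=570475-301429=269046
10. interest=⌊269046·135/10000⌋=3632; principal=min(309130-3632,269046)=269046; balance=269046-269046=0

1 38363 270767 2571002
2 34708 274422 2296580
3 31003 278127 2018453
4 27249 281881 1736572
5 23443 285687 1450885
6 19586 289544 1161341
7 15678 293452 867889
8 11716 297414 570475
9 7701 301429 269046
10 3632 269046 0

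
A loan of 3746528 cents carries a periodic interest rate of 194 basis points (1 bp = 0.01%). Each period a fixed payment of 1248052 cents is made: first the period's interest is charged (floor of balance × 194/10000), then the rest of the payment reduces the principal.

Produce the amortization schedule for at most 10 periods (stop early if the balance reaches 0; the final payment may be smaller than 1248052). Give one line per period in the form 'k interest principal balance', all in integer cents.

1. interest=⌊3746528·194/10000⌋=72682; principal=1248052-72682=1175370; balance=3746528-1175370=2571158
2. interest=⌊2571158·194/10000⌋=49880; principal=1248052-49880=1198172; balance=2571158-1198172=1372986
3. interest=⌊1372986·194/10000⌋=26635; principal=1248052-26635=1221417; balance=1372986-1221417=151569
4. interest=⌊151569·194/10000⌋=2940; principal=min(1248052-2940,151569)=151569; balance=151569-151569=0

1 72682 1175370 2571158
2 49880 1198172 1372986
3 26635 1221417 151569
4 2940 151569 0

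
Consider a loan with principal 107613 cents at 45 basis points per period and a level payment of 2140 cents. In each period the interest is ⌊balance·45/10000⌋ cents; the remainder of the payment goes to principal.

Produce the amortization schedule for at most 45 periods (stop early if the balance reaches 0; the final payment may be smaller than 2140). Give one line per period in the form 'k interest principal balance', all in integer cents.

1 484 1656 105957
2 476 1664 104293
3 469 1671 102622
4 461 1679 100943
5 454 1686 99257
6 446 1694 97563
7 439 1701 95862
8 431 1709 94153
9 423 1717 92436
10 415 1725 90711
11 408 1732 88979
12 400 1740 87239
13 392 1748 85491
14 384 1756 83735
15 376 1764 81971
16 368 1772 80199
17 360 1780 78419
18 352 1788 76631
19 344 1796 74835
20 336 1804 73031
21 328 1812 71219
22 320 1820 69399
23 312 1828 67571
24 304 1836 65735
25 295 1845 63890
26 287 1853 62037
27 279 1861 60176
28 270 1870 58306
29 262 1878 56428
30 253 1887 54541
31 245 1895 52646
32 236 1904 50742
33 228 1912 48830
34 219 1921 46909
35 211 1929 44980
36 202 1938 43042
37 193 1947 41095
38 184 1956 39139
39 176 1964 37175
40 167 1973 35202
41 158 1982 33220
42 149 1991 31229
43 140 2000 29229
44 131 2009 27220
45 122 2018 25202

1. interest=⌊107613·45/10000⌋=484; principal=2140-484=1656; balance=107613-1656=105957
2. interest=⌊105957·45/10000⌋=476; principal=2140-476=1664; balance=105957-1664=104293
3. interest=⌊104293·45/10000⌋=469; principal=2140-469=1671; balance=104293-1671=102622
4. interest=⌊102622·45/10000⌋=461; principal=2140-461=1679; balance=102622-1679=100943
5. interest=⌊100943·45/10000⌋=454; principal=2140-454=1686; balance=100943-1686=99257
6. interest=⌊99257·45/10000⌋=446; principal=2140-446=1694; balance=99257-1694=97563
7. interest=⌊97563·45/10000⌋=439; principal=2140-439=1701; balance=97563-1701=95862
8. interest=⌊95862·45/10000⌋=431; principal=2140-431=1709; balance=95862-1709=94153
9. interest=⌊94153·45/10000⌋=423; principal=2140-423=1717; balance=94153-1717=92436
10. interest=⌊92436·45/10000⌋=415; principal=2140-415=1725; balance=92436-1725=90711
11. interest=⌊90711·45/10000⌋=408; principal=2140-408=1732; balance=90711-1732=88979
12. interest=⌊88979·45/10000⌋=400; principal=2140-400=1740; balance=88979-1740=87239
13. interest=⌊87239·45/10000⌋=392; principal=2140-392=1748; balance=87239-1748=85491
14. interest=⌊85491·45/10000⌋=384; principal=2140-384=1756; balance=85491-1756=83735
15. interest=⌊83735·45/10000⌋=376; principal=2140-376=1764; balance=83735-1764=81971
16. interest=⌊81971·45/10000⌋=368; principal=2140-368=1772; balance=81971-1772=80199
17. interest=⌊80199·45/10000⌋=360; principal=2140-360=1780; balance=80199-1780=78419
18. interest=⌊78419·45/10000⌋=352; principal=2140-352=1788; balance=78419-1788=76631
19. interest=⌊76631·45/10000⌋=344; principal=2140-344=1796; balance=76631-1796=74835
20. interest=⌊74835·45/10000⌋=336; principal=2140-336=1804; balance=74835-1804=73031
21. interest=⌊73031·45/10000⌋=328; principal=2140-328=1812; balance=73031-1812=71219
22. interest=⌊71219·45/10000⌋=320; principal=2140-320=1820; balance=71219-1820=69399
23. interest=⌊69399·45/10000⌋=312; principal=2140-312=1828; balance=69399-1828=67571
24. interest=⌊67571·45/10000⌋=304; principal=2140-304=1836; balance=67571-1836=65735
25. interest=⌊65735·45/10000⌋=295; principal=2140-295=1845; balance=65735-1845=63890
26. interest=⌊63890·45/10000⌋=287; principal=2140-287=1853; balance=63890-1853=62037
27. interest=⌊62037·45/10000⌋=279; principal=2140-279=1861; balance=62037-1861=60176
28. interest=⌊60176·45/10000⌋=270; principal=2140-270=1870; balance=60176-1870=58306
29. interest=⌊58306·45/10000⌋=262; principal=2140-262=1878; balance=58306-1878=56428
30. interest=⌊56428·45/10000⌋=253; principal=2140-253=1887; balance=56428-1887=54541
31. interest=⌊54541·45/10000⌋=245; principal=2140-245=1895; balance=54541-1895=52646
32. interest=⌊52646·45/10000⌋=236; principal=2140-236=1904; balance=52646-1904=50742
33. interest=⌊50742·45/10000⌋=228; principal=2140-228=1912; balance=50742-1912=48830
34. interest=⌊48830·45/10000⌋=219; principal=2140-219=1921; balance=48830-1921=46909
35. interest=⌊46909·45/10000⌋=211; principal=2140-211=1929; balance=46909-1929=44980
36. interest=⌊44980·45/10000⌋=202; principal=2140-202=1938; balance=44980-1938=43042
37. interest=⌊43042·45/10000⌋=193; principal=2140-193=1947; balance=43042-1947=41095
38. interest=⌊41095·45/10000⌋=184; principal=2140-184=1956; balance=41095-1956=39139
39. interest=⌊39139·45/10000⌋=176; principal=2140-176=1964; balance=39139-1964=37175
40. interest=⌊37175·45/10000⌋=167; principal=2140-167=1973; balance=37175-1973=35202
41. interest=⌊35202·45/10000⌋=158; principal=2140-158=1982; balance=35202-1982=33220
42. interest=⌊33220·45/10000⌋=149; principal=2140-149=1991; balance=33220-1991=31229
43. interest=⌊31229·45/10000⌋=140; principal=2140-140=2000; balance=31229-2000=29229
44. interest=⌊29229·45/10000⌋=131; principal=2140-131=2009; balance=29229-2009=27220
45. interest=⌊27220·45/10000⌋=122; principal=2140-122=2018; balance=27220-2018=25202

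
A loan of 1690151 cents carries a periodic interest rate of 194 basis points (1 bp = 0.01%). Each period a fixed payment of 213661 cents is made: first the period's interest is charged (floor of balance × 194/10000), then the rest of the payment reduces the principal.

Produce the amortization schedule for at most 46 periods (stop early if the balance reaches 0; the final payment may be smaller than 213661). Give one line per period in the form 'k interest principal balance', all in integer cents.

1. interest=⌊1690151·194/10000⌋=32788; principal=213661-32788=180873; balance=1690151-180873=1509278
2. interest=⌊1509278·194/10000⌋=29279; principal=213661-29279=184382; balance=1509278-184382=1324896
3. interest=⌊1324896·194/10000⌋=25702; principal=213661-25702=187959; balance=1324896-187959=1136937
4. interest=⌊1136937·194/10000⌋=22056; principal=213661-22056=191605; balance=1136937-191605=945332
5. interest=⌊945332·194/10000⌋=18339; principal=213661-18339=195322; balance=945332-195322=750010
6. interest=⌊750010·194/10000⌋=14550; principal=213661-14550=199111; balance=750010-199111=550899
7. interest=⌊550899·194/10000⌋=10687; principal=213661-10687=202974; balance=550899-202974=347925
8. interest=⌊347925·194/10000⌋=6749; principal=213661-6749=206912; balance=347925-206912=141013
9. interest=⌊141013·194/10000⌋=2735; principal=min(213661-2735,141013)=141013; balance=141013-141013=0

1 32788 180873 1509278
2 29279 184382 1324896
3 25702 187959 1136937
4 22056 191605 945332
5 18339 195322 750010
6 14550 199111 550899
7 10687 202974 347925
8 6749 206912 141013
9 2735 141013 0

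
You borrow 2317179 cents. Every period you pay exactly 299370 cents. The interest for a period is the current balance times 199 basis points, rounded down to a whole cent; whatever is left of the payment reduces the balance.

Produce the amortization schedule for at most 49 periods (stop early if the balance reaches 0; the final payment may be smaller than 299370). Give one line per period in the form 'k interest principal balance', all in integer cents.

1 46111 253259 2063920
2 41072 258298 1805622
3 35931 263439 1542183
4 30689 268681 1273502
5 25342 274028 999474
6 19889 279481 719993
7 14327 285043 434950
8 8655 290715 144235
9 2870 144235 0

1. interest=⌊2317179·199/10000⌋=46111; principal=299370-46111=253259; balance=2317179-253259=2063920
2. interest=⌊2063920·199/10000⌋=41072; principal=299370-41072=258298; balance=2063920-258298=1805622
3. interest=⌊1805622·199/10000⌋=35931; principal=299370-35931=263439; balance=1805622-263439=1542183
4. interest=⌊1542183·199/10000⌋=30689; principal=299370-30689=268681; balance=1542183-268681=1273502
5. interest=⌊1273502·199/10000⌋=25342; principal=299370-25342=274028; balance=1273502-274028=999474
6. interest=⌊999474·199/10000⌋=19889; principal=299370-19889=279481; balance=999474-279481=719993
7. interest=⌊719993·199/10000⌋=14327; principal=299370-14327=285043; balance=719993-285043=434950
8. interest=⌊434950·199/10000⌋=8655; principal=299370-8655=290715; balance=434950-290715=144235
9. interest=⌊144235·199/10000⌋=2870; principal=min(299370-2870,144235)=144235; balance=144235-144235=0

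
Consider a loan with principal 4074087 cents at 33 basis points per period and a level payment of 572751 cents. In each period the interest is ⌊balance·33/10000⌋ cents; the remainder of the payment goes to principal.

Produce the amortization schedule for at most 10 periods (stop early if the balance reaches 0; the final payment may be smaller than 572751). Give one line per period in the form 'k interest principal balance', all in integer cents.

1. interest=⌊4074087·33/10000⌋=13444; principal=572751-13444=559307; balance=4074087-559307=3514780
2. interest=⌊3514780·33/10000⌋=11598; principal=572751-11598=561153; balance=3514780-561153=2953627
3. interest=⌊2953627·33/10000⌋=9746; principal=572751-9746=563005; balance=2953627-563005=2390622
4. interest=⌊2390622·33/10000⌋=7889; principal=572751-7889=564862; balance=2390622-564862=1825760
5. interest=⌊1825760·33/10000⌋=6025; principal=572751-6025=566726; balance=1825760-566726=1259034
6. interest=⌊1259034·33/10000⌋=4154; principal=572751-4154=568597; balance=1259034-568597=690437
7. interest=⌊690437·33/10000⌋=2278; principal=572751-2278=570473; balance=690437-570473=119964
8. interest=⌊119964·33/10000⌋=395; principal=min(572751-395,119964)=119964; balance=119964-119964=0

1 13444 559307 3514780
2 11598 561153 2953627
3 9746 563005 2390622
4 7889 564862 1825760
5 6025 566726 1259034
6 4154 568597 690437
7 2278 570473 119964
8 395 119964 0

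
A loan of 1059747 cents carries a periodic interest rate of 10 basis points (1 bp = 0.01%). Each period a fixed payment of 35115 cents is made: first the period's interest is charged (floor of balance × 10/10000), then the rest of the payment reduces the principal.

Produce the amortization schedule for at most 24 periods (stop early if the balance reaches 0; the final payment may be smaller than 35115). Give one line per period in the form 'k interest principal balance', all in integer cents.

1. interest=⌊1059747·10/10000⌋=1059; principal=35115-1059=34056; balance=1059747-34056=1025691
2. interest=⌊1025691·10/10000⌋=1025; principal=35115-1025=34090; balance=1025691-34090=991601
3. interest=⌊991601·10/10000⌋=991; principal=35115-991=34124; balance=991601-34124=957477
4. interest=⌊957477·10/10000⌋=957; principal=35115-957=34158; balance=957477-34158=923319
5. interest=⌊923319·10/10000⌋=923; principal=35115-923=34192; balance=923319-34192=889127
6. interest=⌊889127·10/10000⌋=889; principal=35115-889=34226; balance=889127-34226=854901
7. interest=⌊854901·10/10000⌋=854; principal=35115-854=34261; balance=854901-34261=820640
8. interest=⌊820640·10/10000⌋=820; principal=35115-820=34295; balance=820640-34295=786345
9. interest=⌊786345·10/10000⌋=786; principal=35115-786=34329; balance=786345-34329=752016
10. interest=⌊752016·10/10000⌋=752; principal=35115-752=34363; balance=752016-34363=717653
11. interest=⌊717653·10/10000⌋=717; principal=35115-717=34398; balance=717653-34398=683255
12. interest=⌊683255·10/10000⌋=683; principal=35115-683=34432; balance=683255-34432=648823
13. interest=⌊648823·10/10000⌋=648; principal=35115-648=34467; balance=648823-34467=614356
14. interest=⌊614356·10/10000⌋=614; principal=35115-614=34501; balance=614356-34501=579855
15. interest=⌊579855·10/10000⌋=579; principal=35115-579=34536; balance=579855-34536=545319
16. interest=⌊545319·10/10000⌋=545; principal=35115-545=34570; balance=545319-34570=510749
17. interest=⌊510749·10/10000⌋=510; principal=35115-510=34605; balance=510749-34605=476144
18. interest=⌊476144·10/10000⌋=476; principal=35115-476=34639; balance=476144-34639=441505
19. interest=⌊441505·10/10000⌋=441; principal=35115-441=34674; balance=441505-34674=406831
20. interest=⌊406831·10/10000⌋=406; principal=35115-406=34709; balance=406831-34709=372122
21. interest=⌊372122·10/10000⌋=372; principal=35115-372=34743; balance=372122-34743=337379
22. interest=⌊337379·10/10000⌋=337; principal=35115-337=34778; balance=337379-34778=302601
23. interest=⌊302601·10/10000⌋=302; principal=35115-302=34813; balance=302601-34813=267788
24. interest=⌊267788·10/10000⌋=267; principal=35115-267=34848; balance=267788-34848=232940

1 1059 34056 1025691
2 1025 34090 991601
3 991 34124 957477
4 957 34158 923319
5 923 34192 889127
6 889 34226 854901
7 854 34261 820640
8 820 34295 786345
9 786 34329 752016
10 752 34363 717653
11 717 34398 683255
12 683 34432 648823
13 648 34467 614356
14 614 34501 579855
15 579 34536 545319
16 545 34570 510749
17 510 34605 476144
18 476 34639 441505
19 441 34674 406831
20 406 34709 372122
21 372 34743 337379
22 337 34778 302601
23 302 34813 267788
24 267 34848 232940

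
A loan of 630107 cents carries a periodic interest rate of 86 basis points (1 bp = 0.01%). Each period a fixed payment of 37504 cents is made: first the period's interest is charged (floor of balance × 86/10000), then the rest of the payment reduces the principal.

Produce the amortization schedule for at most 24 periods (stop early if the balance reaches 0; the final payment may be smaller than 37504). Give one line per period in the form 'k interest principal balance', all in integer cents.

1. interest=⌊630107·86/10000⌋=5418; principal=37504-5418=32086; balance=630107-32086=598021
2. interest=⌊598021·86/10000⌋=5142; principal=37504-5142=32362; balance=598021-32362=565659
3. interest=⌊565659·86/10000⌋=4864; principal=37504-4864=32640; balance=565659-32640=533019
4. interest=⌊533019·86/10000⌋=4583; principal=37504-4583=32921; balance=533019-32921=500098
5. interest=⌊500098·86/10000⌋=4300; principal=37504-4300=33204; balance=500098-33204=466894
6. interest=⌊466894·86/10000⌋=4015; principal=37504-4015=33489; balance=466894-33489=433405
7. interest=⌊433405·86/10000⌋=3727; principal=37504-3727=33777; balance=433405-33777=399628
8. interest=⌊399628·86/10000⌋=3436; principal=37504-3436=34068; balance=399628-34068=365560
9. interest=⌊365560·86/10000⌋=3143; principal=37504-3143=34361; balance=365560-34361=331199
10. interest=⌊331199·86/10000⌋=2848; principal=37504-2848=34656; balance=331199-34656=296543
11. interest=⌊296543·86/10000⌋=2550; principal=37504-2550=34954; balance=296543-34954=261589
12. interest=⌊261589·86/10000⌋=2249; principal=37504-2249=35255; balance=261589-35255=226334
13. interest=⌊226334·86/10000⌋=1946; principal=37504-1946=35558; balance=226334-35558=190776
14. interest=⌊190776·86/10000⌋=1640; principal=37504-1640=35864; balance=190776-35864=154912
15. interest=⌊154912·86/10000⌋=1332; principal=37504-1332=36172; balance=154912-36172=118740
16. interest=⌊118740·86/10000⌋=1021; principal=37504-1021=36483; balance=118740-36483=82257
17. interest=⌊82257·86/10000⌋=707; principal=37504-707=36797; balance=82257-36797=45460
18. interest=⌊45460·86/10000⌋=390; principal=37504-390=37114; balance=45460-37114=8346
19. interest=⌊8346·86/10000⌋=71; principal=min(37504-71,8346)=8346; balance=8346-8346=0

1 5418 32086 598021
2 5142 32362 565659
3 4864 32640 533019
4 4583 32921 500098
5 4300 33204 466894
6 4015 33489 433405
7 3727 33777 399628
8 3436 34068 365560
9 3143 34361 331199
10 2848 34656 296543
11 2550 34954 261589
12 2249 35255 226334
13 1946 35558 190776
14 1640 35864 154912
15 1332 36172 118740
16 1021 36483 82257
17 707 36797 45460
18 390 37114 8346
19 71 8346 0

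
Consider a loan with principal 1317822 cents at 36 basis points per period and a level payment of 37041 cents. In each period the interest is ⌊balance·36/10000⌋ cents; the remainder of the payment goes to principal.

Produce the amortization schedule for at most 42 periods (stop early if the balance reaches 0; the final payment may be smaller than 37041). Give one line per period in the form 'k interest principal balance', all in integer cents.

1. interest=⌊1317822·36/10000⌋=4744; principal=37041-4744=32297; balance=1317822-32297=1285525
2. interest=⌊1285525·36/10000⌋=4627; principal=37041-4627=32414; balance=1285525-32414=1253111
3. interest=⌊1253111·36/10000⌋=4511; principal=37041-4511=32530; balance=1253111-32530=1220581
4. interest=⌊1220581·36/10000⌋=4394; principal=37041-4394=32647; balance=1220581-32647=1187934
5. interest=⌊1187934·36/10000⌋=4276; principal=37041-4276=32765; balance=1187934-32765=1155169
6. interest=⌊1155169·36/10000⌋=4158; principal=37041-4158=32883; balance=1155169-32883=1122286
7. interest=⌊1122286·36/10000⌋=4040; principal=37041-4040=33001; balance=1122286-33001=1089285
8. interest=⌊1089285·36/10000⌋=3921; principal=37041-3921=33120; balance=1089285-33120=1056165
9. interest=⌊1056165·36/10000⌋=3802; principal=37041-3802=33239; balance=1056165-33239=1022926
10. interest=⌊1022926·36/10000⌋=3682; principal=37041-3682=33359; balance=1022926-33359=989567
11. interest=⌊989567·36/10000⌋=3562; principal=37041-3562=33479; balance=989567-33479=956088
12. interest=⌊956088·36/10000⌋=3441; principal=37041-3441=33600; balance=956088-33600=922488
13. interest=⌊922488·36/10000⌋=3320; principal=37041-3320=33721; balance=922488-33721=888767
14. interest=⌊888767·36/10000⌋=3199; principal=37041-3199=33842; balance=888767-33842=854925
15. interest=⌊854925·36/10000⌋=3077; principal=37041-3077=33964; balance=854925-33964=820961
16. interest=⌊820961·36/10000⌋=2955; principal=37041-2955=34086; balance=820961-34086=786875
17. interest=⌊786875·36/10000⌋=2832; principal=37041-2832=34209; balance=786875-34209=752666
18. interest=⌊752666·36/10000⌋=2709; principal=37041-2709=34332; balance=752666-34332=718334
19. interest=⌊718334·36/10000⌋=2586; principal=37041-2586=34455; balance=718334-34455=683879
20. interest=⌊683879·36/10000⌋=2461; principal=37041-2461=34580; balance=683879-34580=649299
21. interest=⌊649299·36/10000⌋=2337; principal=37041-2337=34704; balance=649299-34704=614595
22. interest=⌊614595·36/10000⌋=2212; principal=37041-2212=34829; balance=614595-34829=579766
23. interest=⌊579766·36/10000⌋=2087; principal=37041-2087=34954; balance=579766-34954=544812
24. interest=⌊544812·36/10000⌋=1961; principal=37041-1961=35080; balance=544812-35080=509732
25. interest=⌊509732·36/10000⌋=1835; principal=37041-1835=35206; balance=509732-35206=474526
26. interest=⌊474526·36/10000⌋=1708; principal=37041-1708=35333; balance=474526-35333=439193
27. interest=⌊439193·36/10000⌋=1581; principal=37041-1581=35460; balance=439193-35460=403733
28. interest=⌊403733·36/10000⌋=1453; principal=37041-1453=35588; balance=403733-35588=368145
29. interest=⌊368145·36/10000⌋=1325; principal=37041-1325=35716; balance=368145-35716=332429
30. interest=⌊332429·36/10000⌋=1196; principal=37041-1196=35845; balance=332429-35845=296584
31. interest=⌊296584·36/10000⌋=1067; principal=37041-1067=35974; balance=296584-35974=260610
32. interest=⌊260610·36/10000⌋=938; principal=37041-938=36103; balance=260610-36103=224507
33. interest=⌊224507·36/10000⌋=808; principal=37041-808=36233; balance=224507-36233=188274
34. interest=⌊188274·36/10000⌋=677; principal=37041-677=36364; balance=188274-36364=151910
35. interest=⌊151910·36/10000⌋=546; principal=37041-546=36495; balance=151910-36495=115415
36. interest=⌊115415·36/10000⌋=415; principal=37041-415=36626; balance=115415-36626=78789
37. interest=⌊78789·36/10000⌋=283; principal=37041-283=36758; balance=78789-36758=42031
38. interest=⌊42031·36/10000⌋=151; principal=37041-151=36890; balance=42031-36890=5141
39. interest=⌊5141·36/10000⌋=18; principal=min(37041-18,5141)=5141; balance=5141-5141=0

1 4744 32297 1285525
2 4627 32414 1253111
3 4511 32530 1220581
4 4394 32647 1187934
5 4276 32765 1155169
6 4158 32883 1122286
7 4040 33001 1089285
8 3921 33120 1056165
9 3802 33239 1022926
10 3682 33359 989567
11 3562 33479 956088
12 3441 33600 922488
13 3320 33721 888767
14 3199 33842 854925
15 3077 33964 820961
16 2955 34086 786875
17 2832 34209 752666
18 2709 34332 718334
19 2586 34455 683879
20 2461 34580 649299
21 2337 34704 614595
22 2212 34829 579766
23 2087 34954 544812
24 1961 35080 509732
25 1835 35206 474526
26 1708 35333 439193
27 1581 35460 403733
28 1453 35588 368145
29 1325 35716 332429
30 1196 35845 296584
31 1067 35974 260610
32 938 36103 224507
33 808 36233 188274
34 677 36364 151910
35 546 36495 115415
36 415 36626 78789
37 283 36758 42031
38 151 36890 5141
39 18 5141 0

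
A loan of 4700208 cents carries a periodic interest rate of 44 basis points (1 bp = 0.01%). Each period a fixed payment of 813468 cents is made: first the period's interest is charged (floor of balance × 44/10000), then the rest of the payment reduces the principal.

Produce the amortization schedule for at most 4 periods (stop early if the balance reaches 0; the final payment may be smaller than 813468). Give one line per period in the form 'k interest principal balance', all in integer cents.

1 20680 792788 3907420
2 17192 796276 3111144
3 13689 799779 2311365
4 10170 803298 1508067

1. interest=⌊4700208·44/10000⌋=20680; principal=813468-20680=792788; balance=4700208-792788=3907420
2. interest=⌊3907420·44/10000⌋=17192; principal=813468-17192=796276; balance=3907420-796276=3111144
3. interest=⌊3111144·44/10000⌋=13689; principal=813468-13689=799779; balance=3111144-799779=2311365
4. interest=⌊2311365·44/10000⌋=10170; principal=813468-10170=803298; balance=2311365-803298=1508067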